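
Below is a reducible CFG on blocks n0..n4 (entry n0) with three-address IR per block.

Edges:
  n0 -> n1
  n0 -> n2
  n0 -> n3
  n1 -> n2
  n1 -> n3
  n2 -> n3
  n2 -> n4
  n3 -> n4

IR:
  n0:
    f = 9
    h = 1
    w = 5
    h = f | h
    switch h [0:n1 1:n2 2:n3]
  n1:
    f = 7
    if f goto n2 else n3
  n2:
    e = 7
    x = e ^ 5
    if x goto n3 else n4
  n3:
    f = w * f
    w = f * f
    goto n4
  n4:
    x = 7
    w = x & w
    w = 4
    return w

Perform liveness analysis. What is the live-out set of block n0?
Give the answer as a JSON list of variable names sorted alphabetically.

Answer: ["f", "w"]

Derivation:
Block summaries:
  n0: def={f,h,w} ue=∅
  n1: def={f} ue=∅
  n2: def={e,x} ue=∅
  n3: def={f,w} ue={f,w}
  n4: def={w,x} ue={w}

Backward fixpoint:
  n0: in=∅ out={f,w}
  n1: in={w} out={f,w}
  n2: in={f,w} out={f,w}
  n3: in={f,w} out={w}
  n4: in={w} out=∅

live-out(n0) = ["f", "w"]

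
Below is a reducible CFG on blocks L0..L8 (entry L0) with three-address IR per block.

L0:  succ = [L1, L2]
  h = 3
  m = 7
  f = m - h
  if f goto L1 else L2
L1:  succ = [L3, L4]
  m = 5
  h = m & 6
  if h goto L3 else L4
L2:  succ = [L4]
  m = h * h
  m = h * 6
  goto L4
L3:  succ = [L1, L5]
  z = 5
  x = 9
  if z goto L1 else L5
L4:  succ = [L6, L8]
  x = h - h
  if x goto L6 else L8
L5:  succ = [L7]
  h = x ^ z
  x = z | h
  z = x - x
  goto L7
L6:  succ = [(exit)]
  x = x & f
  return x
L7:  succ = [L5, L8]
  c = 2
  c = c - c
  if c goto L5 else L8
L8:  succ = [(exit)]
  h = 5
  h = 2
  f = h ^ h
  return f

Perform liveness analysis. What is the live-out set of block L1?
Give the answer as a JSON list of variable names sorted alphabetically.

Answer: ["f", "h"]

Analysis:
Block summaries:
  L0 def {f,h,m} use ∅
  L1 def {h,m} use ∅
  L2 def {m} use {h}
  L3 def {x,z} use ∅
  L4 def {x} use {h}
  L5 def {h,x,z} use {x,z}
  L6 def {x} use {f,x}
  L7 def {c} use ∅
  L8 def {f,h} use ∅

Live sets:
  live L0: ∅→{f,h}
  live L1: {f}→{f,h}
  live L2: {f,h}→{f,h}
  live L3: {f}→{f,x,z}
  live L4: {f,h}→{f,x}
  live L5: {x,z}→{x,z}
  live L6: {f,x}→∅
  live L7: {x,z}→{x,z}
  live L8: ∅→∅

live-out(L1) = ["f", "h"]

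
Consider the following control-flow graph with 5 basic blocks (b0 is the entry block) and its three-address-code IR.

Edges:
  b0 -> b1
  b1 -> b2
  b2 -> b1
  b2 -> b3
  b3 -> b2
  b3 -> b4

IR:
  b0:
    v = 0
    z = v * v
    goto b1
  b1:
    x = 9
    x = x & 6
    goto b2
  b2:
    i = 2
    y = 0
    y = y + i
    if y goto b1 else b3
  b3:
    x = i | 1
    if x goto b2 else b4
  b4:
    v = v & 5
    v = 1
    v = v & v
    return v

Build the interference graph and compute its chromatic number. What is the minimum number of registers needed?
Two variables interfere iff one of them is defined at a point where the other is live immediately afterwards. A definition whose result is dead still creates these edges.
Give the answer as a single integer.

Block summaries:
  b0: {v,z} / ∅
  b1: {x} / ∅
  b2: {i,y} / ∅
  b3: {x} / {i}
  b4: {v} / {v}

Liveness:
  live b0: ∅→{v}
  live b1: {v}→{v}
  live b2: {v}→{i,v}
  live b3: {i,v}→{v}
  live b4: {v}→∅

Interfere edges:
  i: {v,y}
  v: {i,x,y,z}
  x: {v}
  y: {i,v}
  z: {v}

Colouring:
  clique {i,v,y} ⇒ need ≥ 3
  assign i→c1 v→c0 x→c1 y→c2 z→c1 — no edge inside a register ⇒ χ ≤ 3
  χ = 3

Answer: 3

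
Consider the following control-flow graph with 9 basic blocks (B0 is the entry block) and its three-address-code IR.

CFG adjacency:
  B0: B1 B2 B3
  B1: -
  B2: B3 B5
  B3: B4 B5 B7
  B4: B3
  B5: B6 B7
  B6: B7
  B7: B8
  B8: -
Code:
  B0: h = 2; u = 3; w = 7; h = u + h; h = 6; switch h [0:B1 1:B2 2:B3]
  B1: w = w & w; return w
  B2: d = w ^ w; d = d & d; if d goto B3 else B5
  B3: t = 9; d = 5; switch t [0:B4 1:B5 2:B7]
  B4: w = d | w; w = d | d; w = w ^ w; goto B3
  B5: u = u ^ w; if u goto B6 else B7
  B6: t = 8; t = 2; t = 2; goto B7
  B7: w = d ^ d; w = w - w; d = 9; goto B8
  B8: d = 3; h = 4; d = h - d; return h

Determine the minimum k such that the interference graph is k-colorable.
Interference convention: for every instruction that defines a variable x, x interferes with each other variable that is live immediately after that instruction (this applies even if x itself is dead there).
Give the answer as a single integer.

Answer: 4

Analysis:
Block summaries:
  B0 def {h,u,w} use ∅
  B1 def {w} use {w}
  B2 def {d} use {w}
  B3 def {d,t} use ∅
  B4 def {w} use {d,w}
  B5 def {u} use {u,w}
  B6 def {t} use ∅
  B7 def {d,w} use {d}
  B8 def {d,h} use ∅

Live sets:
  B0 li=∅ lo={u,w}
  B1 li={w} lo=∅
  B2 li={u,w} lo={d,u,w}
  B3 li={u,w} lo={d,u,w}
  B4 li={d,u,w} lo={u,w}
  B5 li={d,u,w} lo={d}
  B6 li={d} lo={d}
  B7 li={d} lo=∅
  B8 li=∅ lo=∅

Conflict graph:
  d: {h,t,u,w}
  h: {d,u,w}
  t: {d,u,w}
  u: {d,h,t,w}
  w: {d,h,t,u}

Chromatic number:
  {d,h,u,w} pairwise interfere (4-clique) ⇒ χ ≥ 4
  assign d→r0 h→r3 t→r3 u→r1 w→r2 — no edge inside a register ⇒ χ ≤ 4
  χ = 4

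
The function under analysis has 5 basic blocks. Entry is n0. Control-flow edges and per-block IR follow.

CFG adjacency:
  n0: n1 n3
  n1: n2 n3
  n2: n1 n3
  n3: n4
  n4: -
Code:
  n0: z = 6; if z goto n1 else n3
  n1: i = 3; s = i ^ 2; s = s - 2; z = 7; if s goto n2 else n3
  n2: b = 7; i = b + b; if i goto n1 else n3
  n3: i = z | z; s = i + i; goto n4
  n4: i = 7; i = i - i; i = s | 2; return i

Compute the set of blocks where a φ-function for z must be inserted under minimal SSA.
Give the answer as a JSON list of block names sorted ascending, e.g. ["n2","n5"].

idom tree: n1←n0 n2←n1 n3←n0 n4←n3
Dom at joins:
  n1: preds {n0,n2}: {n0} ∩ {n0,n1,n2} = {n0}; idom=n0
  n3: preds {n0,n1,n2}: {n0} ∩ {n0,n1} ∩ {n0,n1,n2} = {n0}; idom=n0

DF walk-up:
  join n1 pred n0: · stop@n0
  join n1 pred n2: n2→n1 stop@n0
  join n3 pred n0: · stop@n0
  join n3 pred n1: n1 stop@n0
  join n3 pred n2: n2→n1 stop@n0
  n0 → ∅
  n1 → {n1,n3}
  n2 → {n1,n3}
  n3 → ∅
  n4 → ∅

φ for z: defs {n0,n1}
  DF⁺ = {n1,n3}

Answer: ["n1", "n3"]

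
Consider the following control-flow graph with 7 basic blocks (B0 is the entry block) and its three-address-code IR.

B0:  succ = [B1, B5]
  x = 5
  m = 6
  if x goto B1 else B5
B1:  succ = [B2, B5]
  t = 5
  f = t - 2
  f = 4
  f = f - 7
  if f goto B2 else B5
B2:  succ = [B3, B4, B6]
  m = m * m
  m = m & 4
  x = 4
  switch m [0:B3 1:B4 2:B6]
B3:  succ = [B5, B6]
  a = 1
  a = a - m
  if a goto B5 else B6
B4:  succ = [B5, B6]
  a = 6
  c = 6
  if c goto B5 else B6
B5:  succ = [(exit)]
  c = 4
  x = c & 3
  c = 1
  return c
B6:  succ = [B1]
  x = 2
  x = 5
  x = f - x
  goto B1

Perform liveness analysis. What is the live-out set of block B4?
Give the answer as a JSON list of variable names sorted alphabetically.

def/use:
  B0 def {m,x} use ∅
  B1 def {f,t} use ∅
  B2 def {m,x} use {m}
  B3 def {a} use {m}
  B4 def {a,c} use ∅
  B5 def {c,x} use ∅
  B6 def {x} use {f}

Live sets:
  B0 li=∅ lo={m}
  B1 li={m} lo={f,m}
  B2 li={f,m} lo={f,m}
  B3 li={f,m} lo={f,m}
  B4 li={f,m} lo={f,m}
  B5 li=∅ lo=∅
  B6 li={f,m} lo={m}

live-out(B4) = ["f", "m"]

Answer: ["f", "m"]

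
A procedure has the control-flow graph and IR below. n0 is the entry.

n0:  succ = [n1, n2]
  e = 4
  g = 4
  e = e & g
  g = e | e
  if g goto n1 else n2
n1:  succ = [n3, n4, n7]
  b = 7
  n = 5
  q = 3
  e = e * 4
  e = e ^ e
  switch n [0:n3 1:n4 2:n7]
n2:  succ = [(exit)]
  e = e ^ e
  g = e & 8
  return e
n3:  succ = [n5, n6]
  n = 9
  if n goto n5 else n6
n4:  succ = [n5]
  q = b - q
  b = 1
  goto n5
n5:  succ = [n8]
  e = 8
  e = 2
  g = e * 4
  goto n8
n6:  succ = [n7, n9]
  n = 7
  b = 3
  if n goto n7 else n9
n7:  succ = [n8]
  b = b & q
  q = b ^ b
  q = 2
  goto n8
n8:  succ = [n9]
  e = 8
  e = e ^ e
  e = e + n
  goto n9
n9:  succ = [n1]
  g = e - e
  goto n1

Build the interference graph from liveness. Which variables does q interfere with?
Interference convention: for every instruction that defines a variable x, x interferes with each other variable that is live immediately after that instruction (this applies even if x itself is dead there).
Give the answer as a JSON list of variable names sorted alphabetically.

Answer: ["b", "e", "n"]

Analysis:
def/use:
  n0: {e,g} / ∅
  n1: {b,e,n,q} / {e}
  n2: {e,g} / {e}
  n3: {n} / ∅
  n4: {b,q} / {b,q}
  n5: {e,g} / ∅
  n6: {b,n} / ∅
  n7: {b,q} / {b,q}
  n8: {e} / {n}
  n9: {g} / {e}

Liveness:
  n0 li=∅ lo={e}
  n1 li={e} lo={b,e,n,q}
  n2 li={e} lo=∅
  n3 li={e,q} lo={e,n,q}
  n4 li={b,n,q} lo={n}
  n5 li={n} lo={n}
  n6 li={e,q} lo={b,e,n,q}
  n7 li={b,n,q} lo={n}
  n8 li={n} lo={e}
  n9 li={e} lo={e}

Interference:
  b↔{e,n,q}
  e↔{b,g,n,q}
  g↔{e,n}
  n↔{b,e,g,q}
  q↔{b,e,n}

N(q) = ["b", "e", "n"]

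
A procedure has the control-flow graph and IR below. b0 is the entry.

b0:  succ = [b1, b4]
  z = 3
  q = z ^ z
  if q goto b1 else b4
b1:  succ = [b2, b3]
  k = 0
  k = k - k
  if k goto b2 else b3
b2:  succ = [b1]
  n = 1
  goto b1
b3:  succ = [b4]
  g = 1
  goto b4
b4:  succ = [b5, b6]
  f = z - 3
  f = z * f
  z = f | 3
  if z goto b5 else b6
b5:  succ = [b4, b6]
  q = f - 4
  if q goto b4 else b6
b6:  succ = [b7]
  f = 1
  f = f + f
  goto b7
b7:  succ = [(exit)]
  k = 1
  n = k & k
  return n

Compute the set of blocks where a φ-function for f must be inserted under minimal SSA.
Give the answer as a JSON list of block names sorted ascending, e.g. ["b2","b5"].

Answer: ["b4"]

Derivation:
idom tree: b1←b0 b2←b1 b3←b1 b4←b0 b5←b4 b6←b4 b7←b6
Join-block Dom:
  b1: preds {b0,b2}: {b0} ∩ {b0,b1,b2} = {b0}; idom=b0
  b4: preds {b0,b3,b5}: {b0} ∩ {b0,b1,b3} ∩ {b0,b4,b5} = {b0}; idom=b0
  b6: preds {b4,b5}: {b0,b4} ∩ {b0,b4,b5} = {b0,b4}; idom=b4

DF walk-up:
  b1←b0: walk · to b0
  b1←b2: walk b2→b1 to b0
  b4←b0: walk · to b0
  b4←b3: walk b3→b1 to b0
  b4←b5: walk b5→b4 to b0
  b6←b4: walk · to b4
  b6←b5: walk b5 to b4
  DF(b0)=∅
  DF(b1)={b1,b4}
  DF(b2)={b1}
  DF(b3)={b4}
  DF(b4)={b4}
  DF(b5)={b4,b6}
  DF(b6)=∅
  DF(b7)=∅

φ for f: defs {b4,b6}
  DF⁺ = {b4}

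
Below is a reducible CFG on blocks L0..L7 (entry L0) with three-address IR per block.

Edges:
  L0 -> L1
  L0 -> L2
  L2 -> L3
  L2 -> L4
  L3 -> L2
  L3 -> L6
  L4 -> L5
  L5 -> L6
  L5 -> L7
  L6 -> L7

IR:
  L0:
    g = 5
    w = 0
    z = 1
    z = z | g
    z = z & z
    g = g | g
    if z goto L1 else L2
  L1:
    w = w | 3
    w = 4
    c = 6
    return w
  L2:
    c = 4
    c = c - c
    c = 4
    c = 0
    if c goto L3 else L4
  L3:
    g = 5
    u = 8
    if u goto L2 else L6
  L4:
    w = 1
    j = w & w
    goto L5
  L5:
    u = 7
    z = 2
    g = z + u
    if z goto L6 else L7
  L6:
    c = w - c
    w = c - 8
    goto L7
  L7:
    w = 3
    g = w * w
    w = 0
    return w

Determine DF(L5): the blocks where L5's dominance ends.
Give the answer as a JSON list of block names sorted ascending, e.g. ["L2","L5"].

idom tree: L1←L0 L2←L0 L3←L2 L4←L2 L5←L4 L6←L2 L7←L2
Dom at joins:
  L2: preds {L0,L3}: {L0} ∩ {L0,L2,L3} = {L0}; idom=L0
  L6: preds {L3,L5}: {L0,L2,L3} ∩ {L0,L2,L4,L5} = {L0,L2}; idom=L2
  L7: preds {L5,L6}: {L0,L2,L4,L5} ∩ {L0,L2,L6} = {L0,L2}; idom=L2

DF walk-up:
  L2←L0: walk · to L0
  L2←L3: walk L3→L2 to L0
  L6←L3: walk L3 to L2
  L6←L5: walk L5→L4 to L2
  L7←L5: walk L5→L4 to L2
  L7←L6: walk L6 to L2
  L0 → ∅
  L1 → ∅
  L2 → {L2}
  L3 → {L2,L6}
  L4 → {L6,L7}
  L5 → {L6,L7}
  L6 → {L7}
  L7 → ∅

DF(L5) = ["L6", "L7"]

Answer: ["L6", "L7"]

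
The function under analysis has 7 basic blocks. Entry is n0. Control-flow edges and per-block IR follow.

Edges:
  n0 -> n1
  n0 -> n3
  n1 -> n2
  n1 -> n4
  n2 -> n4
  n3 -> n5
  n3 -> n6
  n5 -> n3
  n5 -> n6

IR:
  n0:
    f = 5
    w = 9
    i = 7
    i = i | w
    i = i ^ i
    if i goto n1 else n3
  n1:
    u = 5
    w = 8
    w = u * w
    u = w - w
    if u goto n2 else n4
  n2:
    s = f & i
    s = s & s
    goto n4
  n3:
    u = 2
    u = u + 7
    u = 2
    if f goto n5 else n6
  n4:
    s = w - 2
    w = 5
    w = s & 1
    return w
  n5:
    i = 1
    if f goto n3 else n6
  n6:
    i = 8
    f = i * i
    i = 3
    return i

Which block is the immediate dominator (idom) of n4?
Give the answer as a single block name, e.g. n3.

idom tree: n1←n0 n2←n1 n3←n0 n4←n1 n5←n3 n6←n3
Join-block Dom:
  n3: preds {n0,n5}: {n0} ∩ {n0,n3,n5} = {n0}; idom=n0
  n4: preds {n1,n2}: {n0,n1} ∩ {n0,n1,n2} = {n0,n1}; idom=n1
  n6: preds {n3,n5}: {n0,n3} ∩ {n0,n3,n5} = {n0,n3}; idom=n3

idom(n4) = n1

Answer: n1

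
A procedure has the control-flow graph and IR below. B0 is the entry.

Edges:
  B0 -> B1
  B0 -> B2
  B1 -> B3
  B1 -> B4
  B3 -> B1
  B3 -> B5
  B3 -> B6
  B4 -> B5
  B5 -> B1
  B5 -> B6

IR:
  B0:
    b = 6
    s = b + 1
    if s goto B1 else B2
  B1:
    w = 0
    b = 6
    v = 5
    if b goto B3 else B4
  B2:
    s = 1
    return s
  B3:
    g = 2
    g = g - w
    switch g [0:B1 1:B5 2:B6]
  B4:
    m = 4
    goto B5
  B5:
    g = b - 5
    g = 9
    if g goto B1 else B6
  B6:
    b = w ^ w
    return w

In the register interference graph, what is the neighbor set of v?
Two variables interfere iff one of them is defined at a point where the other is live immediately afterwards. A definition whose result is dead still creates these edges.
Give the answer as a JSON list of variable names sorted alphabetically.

Block summaries:
  B0: def={b,s} ue=∅
  B1: def={b,v,w} ue=∅
  B2: def={s} ue=∅
  B3: def={g} ue={w}
  B4: def={m} ue=∅
  B5: def={g} ue={b}
  B6: def={b} ue={w}

Liveness:
  B0: in=∅ out=∅
  B1: in=∅ out={b,w}
  B2: in=∅ out=∅
  B3: in={b,w} out={b,w}
  B4: in={b,w} out={b,w}
  B5: in={b,w} out={w}
  B6: in={w} out=∅

Interference:
  b↔{g,m,v,w}
  g↔{b,w}
  m↔{b,w}
  s↔∅
  v↔{b,w}
  w↔{b,g,m,v}

N(v) = ["b", "w"]

Answer: ["b", "w"]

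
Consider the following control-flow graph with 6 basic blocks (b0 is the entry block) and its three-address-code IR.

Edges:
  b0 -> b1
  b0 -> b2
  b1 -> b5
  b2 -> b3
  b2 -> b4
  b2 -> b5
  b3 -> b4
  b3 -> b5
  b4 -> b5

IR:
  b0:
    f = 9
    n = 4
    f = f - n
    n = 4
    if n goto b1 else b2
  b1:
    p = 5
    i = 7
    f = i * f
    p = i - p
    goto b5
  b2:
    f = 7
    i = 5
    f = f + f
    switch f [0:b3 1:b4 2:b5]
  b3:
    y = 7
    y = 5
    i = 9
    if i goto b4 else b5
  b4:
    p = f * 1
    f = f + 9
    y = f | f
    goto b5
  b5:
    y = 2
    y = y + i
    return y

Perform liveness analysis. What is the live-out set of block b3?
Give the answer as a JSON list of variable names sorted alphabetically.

Block summaries:
  b0 def {f,n} use ∅
  b1 def {f,i,p} use {f}
  b2 def {f,i} use ∅
  b3 def {i,y} use ∅
  b4 def {f,p,y} use {f}
  b5 def {y} use {i}

Backward fixpoint:
  b0 li=∅ lo={f}
  b1 li={f} lo={i}
  b2 li=∅ lo={f,i}
  b3 li={f} lo={f,i}
  b4 li={f,i} lo={i}
  b5 li={i} lo=∅

live-out(b3) = ["f", "i"]

Answer: ["f", "i"]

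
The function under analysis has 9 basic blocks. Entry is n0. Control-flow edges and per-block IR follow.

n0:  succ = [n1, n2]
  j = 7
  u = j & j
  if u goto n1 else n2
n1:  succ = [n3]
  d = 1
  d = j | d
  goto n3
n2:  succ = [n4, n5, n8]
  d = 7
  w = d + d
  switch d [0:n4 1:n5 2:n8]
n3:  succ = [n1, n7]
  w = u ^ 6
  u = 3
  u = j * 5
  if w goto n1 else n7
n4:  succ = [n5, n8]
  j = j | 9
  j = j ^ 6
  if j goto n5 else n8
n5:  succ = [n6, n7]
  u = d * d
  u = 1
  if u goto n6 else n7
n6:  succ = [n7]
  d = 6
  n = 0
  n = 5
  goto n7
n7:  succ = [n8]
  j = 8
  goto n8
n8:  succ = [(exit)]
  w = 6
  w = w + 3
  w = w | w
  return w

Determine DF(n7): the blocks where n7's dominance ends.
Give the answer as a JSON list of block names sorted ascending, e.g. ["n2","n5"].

idom tree: n1←n0 n2←n0 n3←n1 n4←n2 n5←n2 n6←n5 n7←n0 n8←n0
Dom∩ at merges:
  n1: preds {n0,n3}: {n0} ∩ {n0,n1,n3} = {n0}; idom=n0
  n5: preds {n2,n4}: {n0,n2} ∩ {n0,n2,n4} = {n0,n2}; idom=n2
  n7: preds {n3,n5,n6}: {n0,n1,n3} ∩ {n0,n2,n5} ∩ {n0,n2,n5,n6} = {n0}; idom=n0
  n8: preds {n2,n4,n7}: {n0,n2} ∩ {n0,n2,n4} ∩ {n0,n7} = {n0}; idom=n0

Frontier:
  n1←n0: walk · to n0
  n1←n3: walk n3→n1 to n0
  n5←n2: walk · to n2
  n5←n4: walk n4 to n2
  n7←n3: walk n3→n1 to n0
  n7←n5: walk n5→n2 to n0
  n7←n6: walk n6→n5→n2 to n0
  n8←n2: walk n2 to n0
  n8←n4: walk n4→n2 to n0
  n8←n7: walk n7 to n0
  n0: DF=∅
  n1: DF={n1,n7}
  n2: DF={n7,n8}
  n3: DF={n1,n7}
  n4: DF={n5,n8}
  n5: DF={n7}
  n6: DF={n7}
  n7: DF={n8}
  n8: DF=∅

DF(n7) = ["n8"]

Answer: ["n8"]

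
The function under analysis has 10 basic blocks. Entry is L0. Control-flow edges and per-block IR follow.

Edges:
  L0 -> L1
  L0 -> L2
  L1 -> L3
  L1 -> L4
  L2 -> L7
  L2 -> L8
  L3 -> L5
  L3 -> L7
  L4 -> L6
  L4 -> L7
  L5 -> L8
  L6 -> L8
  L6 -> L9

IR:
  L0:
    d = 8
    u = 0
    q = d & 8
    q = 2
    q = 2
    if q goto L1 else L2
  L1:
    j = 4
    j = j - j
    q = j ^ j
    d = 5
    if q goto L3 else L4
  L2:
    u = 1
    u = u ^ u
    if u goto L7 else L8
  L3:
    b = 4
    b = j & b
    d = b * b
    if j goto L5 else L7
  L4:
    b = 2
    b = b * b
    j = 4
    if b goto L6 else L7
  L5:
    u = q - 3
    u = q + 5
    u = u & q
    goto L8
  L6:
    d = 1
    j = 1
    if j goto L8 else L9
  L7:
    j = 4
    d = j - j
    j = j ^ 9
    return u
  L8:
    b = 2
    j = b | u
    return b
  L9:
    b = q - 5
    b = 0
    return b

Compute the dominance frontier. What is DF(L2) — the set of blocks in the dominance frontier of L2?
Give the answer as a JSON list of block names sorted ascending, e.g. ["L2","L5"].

idom tree: L1←L0 L2←L0 L3←L1 L4←L1 L5←L3 L6←L4 L7←L0 L8←L0 L9←L6
Join-block Dom:
  L7: preds {L2,L3,L4}: {L0,L2} ∩ {L0,L1,L3} ∩ {L0,L1,L4} = {L0}; idom=L0
  L8: preds {L2,L5,L6}: {L0,L2} ∩ {L0,L1,L3,L5} ∩ {L0,L1,L4,L6} = {L0}; idom=L0

DF derivation:
  L7←L2: walk L2 to L0
  L7←L3: walk L3→L1 to L0
  L7←L4: walk L4→L1 to L0
  L8←L2: walk L2 to L0
  L8←L5: walk L5→L3→L1 to L0
  L8←L6: walk L6→L4→L1 to L0
  L0 → ∅
  L1 → {L7,L8}
  L2 → {L7,L8}
  L3 → {L7,L8}
  L4 → {L7,L8}
  L5 → {L8}
  L6 → {L8}
  L7 → ∅
  L8 → ∅
  L9 → ∅

DF(L2) = ["L7", "L8"]

Answer: ["L7", "L8"]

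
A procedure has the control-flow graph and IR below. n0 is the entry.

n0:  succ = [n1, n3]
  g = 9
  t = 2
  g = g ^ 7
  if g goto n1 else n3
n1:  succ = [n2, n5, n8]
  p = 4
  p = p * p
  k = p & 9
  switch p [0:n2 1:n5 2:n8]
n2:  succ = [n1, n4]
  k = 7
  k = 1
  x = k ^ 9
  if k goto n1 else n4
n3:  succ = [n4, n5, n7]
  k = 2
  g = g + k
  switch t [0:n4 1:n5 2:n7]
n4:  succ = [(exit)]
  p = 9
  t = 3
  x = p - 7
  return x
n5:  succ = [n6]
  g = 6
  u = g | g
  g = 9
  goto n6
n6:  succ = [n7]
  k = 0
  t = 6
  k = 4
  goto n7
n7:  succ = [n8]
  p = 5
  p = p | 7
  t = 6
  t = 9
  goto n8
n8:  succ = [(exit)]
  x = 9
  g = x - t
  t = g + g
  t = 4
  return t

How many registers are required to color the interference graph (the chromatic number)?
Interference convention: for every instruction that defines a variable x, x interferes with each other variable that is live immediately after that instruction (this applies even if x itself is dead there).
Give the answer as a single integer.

Block summaries:
  n0: {g,t} / ∅
  n1: {k,p} / ∅
  n2: {k,x} / ∅
  n3: {g,k} / {g,t}
  n4: {p,t,x} / ∅
  n5: {g,u} / ∅
  n6: {k,t} / ∅
  n7: {p,t} / ∅
  n8: {g,t,x} / {t}

Backward fixpoint:
  n0 li=∅ lo={g,t}
  n1 li={t} lo={t}
  n2 li={t} lo={t}
  n3 li={g,t} lo=∅
  n4 li=∅ lo=∅
  n5 li=∅ lo=∅
  n6 li=∅ lo=∅
  n7 li=∅ lo={t}
  n8 li={t} lo=∅

Conflict graph:
  g↔{k,t}
  k↔{g,p,t,x}
  p↔{k,t}
  t↔{g,k,p,x}
  u↔∅
  x↔{k,t}

Colouring:
  lower bound: {g,k,t} mutually conflict ⇒ χ ≥ 3
  assign g→R2 k→R0 p→R2 t→R1 u→R0 x→R2 — no edge inside a register ⇒ χ ≤ 3
  χ = 3

Answer: 3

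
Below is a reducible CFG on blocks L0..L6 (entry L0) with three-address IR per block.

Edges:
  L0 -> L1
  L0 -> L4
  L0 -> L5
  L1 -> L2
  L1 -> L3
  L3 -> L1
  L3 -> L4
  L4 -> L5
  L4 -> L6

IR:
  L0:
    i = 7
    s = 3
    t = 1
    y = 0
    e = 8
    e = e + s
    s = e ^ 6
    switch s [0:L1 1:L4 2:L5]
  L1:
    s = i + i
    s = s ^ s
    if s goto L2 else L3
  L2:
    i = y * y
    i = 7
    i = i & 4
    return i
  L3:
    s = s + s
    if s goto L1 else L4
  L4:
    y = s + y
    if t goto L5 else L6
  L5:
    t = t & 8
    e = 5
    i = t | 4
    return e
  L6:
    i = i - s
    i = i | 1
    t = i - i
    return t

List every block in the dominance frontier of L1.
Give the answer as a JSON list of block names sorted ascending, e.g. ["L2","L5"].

idom tree: L1←L0 L2←L1 L3←L1 L4←L0 L5←L0 L6←L4
Join-block Dom:
  L1: preds {L0,L3}: {L0} ∩ {L0,L1,L3} = {L0}; idom=L0
  L4: preds {L0,L3}: {L0} ∩ {L0,L1,L3} = {L0}; idom=L0
  L5: preds {L0,L4}: {L0} ∩ {L0,L4} = {L0}; idom=L0

DF derivation:
  join L1 pred L0: · stop@L0
  join L1 pred L3: L3→L1 stop@L0
  join L4 pred L0: · stop@L0
  join L4 pred L3: L3→L1 stop@L0
  join L5 pred L0: · stop@L0
  join L5 pred L4: L4 stop@L0
  L0: DF=∅
  L1: DF={L1,L4}
  L2: DF=∅
  L3: DF={L1,L4}
  L4: DF={L5}
  L5: DF=∅
  L6: DF=∅

DF(L1) = ["L1", "L4"]

Answer: ["L1", "L4"]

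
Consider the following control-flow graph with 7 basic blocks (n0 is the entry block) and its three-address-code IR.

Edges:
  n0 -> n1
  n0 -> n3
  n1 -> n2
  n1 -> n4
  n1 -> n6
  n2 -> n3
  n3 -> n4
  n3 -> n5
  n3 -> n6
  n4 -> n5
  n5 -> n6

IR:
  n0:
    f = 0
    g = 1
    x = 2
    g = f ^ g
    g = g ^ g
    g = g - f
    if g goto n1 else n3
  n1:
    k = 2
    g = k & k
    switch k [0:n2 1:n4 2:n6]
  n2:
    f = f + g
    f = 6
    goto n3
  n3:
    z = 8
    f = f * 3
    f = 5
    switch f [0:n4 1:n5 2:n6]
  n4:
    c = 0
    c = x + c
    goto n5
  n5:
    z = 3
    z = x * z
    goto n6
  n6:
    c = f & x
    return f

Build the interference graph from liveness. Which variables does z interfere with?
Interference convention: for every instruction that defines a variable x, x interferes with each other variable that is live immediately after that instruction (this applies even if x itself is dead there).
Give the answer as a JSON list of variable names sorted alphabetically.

Block summaries:
  n0: def={f,g,x} ue=∅
  n1: def={g,k} ue=∅
  n2: def={f} ue={f,g}
  n3: def={f,z} ue={f}
  n4: def={c} ue={x}
  n5: def={z} ue={x}
  n6: def={c} ue={f,x}

Liveness:
  n0 li=∅ lo={f,x}
  n1 li={f,x} lo={f,g,x}
  n2 li={f,g,x} lo={f,x}
  n3 li={f,x} lo={f,x}
  n4 li={f,x} lo={f,x}
  n5 li={f,x} lo={f,x}
  n6 li={f,x} lo=∅

Interfere edges:
  c: {f,x}
  f: {c,g,k,x,z}
  g: {f,k,x}
  k: {f,g,x}
  x: {c,f,g,k,z}
  z: {f,x}

N(z) = ["f", "x"]

Answer: ["f", "x"]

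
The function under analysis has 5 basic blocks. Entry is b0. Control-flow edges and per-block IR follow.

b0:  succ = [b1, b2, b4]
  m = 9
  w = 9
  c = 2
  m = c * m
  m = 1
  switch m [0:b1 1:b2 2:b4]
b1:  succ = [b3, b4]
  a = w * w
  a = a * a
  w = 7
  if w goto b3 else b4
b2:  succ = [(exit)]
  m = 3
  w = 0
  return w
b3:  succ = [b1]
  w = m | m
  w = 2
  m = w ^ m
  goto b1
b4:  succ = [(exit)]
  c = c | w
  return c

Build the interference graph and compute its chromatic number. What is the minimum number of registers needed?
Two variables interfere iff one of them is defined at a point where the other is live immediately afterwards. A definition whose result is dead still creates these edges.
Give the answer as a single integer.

Answer: 3

Derivation:
def/use:
  b0 def {c,m,w} use ∅
  b1 def {a,w} use {w}
  b2 def {m,w} use ∅
  b3 def {m,w} use {m}
  b4 def {c} use {c,w}

Backward fixpoint:
  b0: in=∅ out={c,m,w}
  b1: in={c,m,w} out={c,m,w}
  b2: in=∅ out=∅
  b3: in={c,m} out={c,m,w}
  b4: in={c,w} out=∅

Conflict graph:
  a: {c,m}
  c: {a,m,w}
  m: {a,c,w}
  w: {c,m}

Colouring:
  lower bound: {a,c,m} mutually conflict ⇒ χ ≥ 3
  assign a→r2 c→r0 m→r1 w→r2 — no edge inside a register ⇒ χ ≤ 3
  χ = 3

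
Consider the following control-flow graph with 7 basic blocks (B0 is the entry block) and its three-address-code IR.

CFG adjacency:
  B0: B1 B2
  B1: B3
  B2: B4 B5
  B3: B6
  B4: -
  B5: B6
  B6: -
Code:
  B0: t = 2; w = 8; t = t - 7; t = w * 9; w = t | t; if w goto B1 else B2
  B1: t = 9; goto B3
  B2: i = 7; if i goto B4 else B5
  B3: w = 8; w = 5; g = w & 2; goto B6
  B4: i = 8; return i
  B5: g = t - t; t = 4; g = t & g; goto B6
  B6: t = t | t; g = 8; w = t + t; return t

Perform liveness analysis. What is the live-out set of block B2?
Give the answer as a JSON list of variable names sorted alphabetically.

Per-block:
  B0: {t,w} / ∅
  B1: {t} / ∅
  B2: {i} / ∅
  B3: {g,w} / ∅
  B4: {i} / ∅
  B5: {g,t} / {t}
  B6: {g,t,w} / {t}

Liveness:
  B0: in=∅ out={t}
  B1: in=∅ out={t}
  B2: in={t} out={t}
  B3: in={t} out={t}
  B4: in=∅ out=∅
  B5: in={t} out={t}
  B6: in={t} out=∅

live-out(B2) = ["t"]

Answer: ["t"]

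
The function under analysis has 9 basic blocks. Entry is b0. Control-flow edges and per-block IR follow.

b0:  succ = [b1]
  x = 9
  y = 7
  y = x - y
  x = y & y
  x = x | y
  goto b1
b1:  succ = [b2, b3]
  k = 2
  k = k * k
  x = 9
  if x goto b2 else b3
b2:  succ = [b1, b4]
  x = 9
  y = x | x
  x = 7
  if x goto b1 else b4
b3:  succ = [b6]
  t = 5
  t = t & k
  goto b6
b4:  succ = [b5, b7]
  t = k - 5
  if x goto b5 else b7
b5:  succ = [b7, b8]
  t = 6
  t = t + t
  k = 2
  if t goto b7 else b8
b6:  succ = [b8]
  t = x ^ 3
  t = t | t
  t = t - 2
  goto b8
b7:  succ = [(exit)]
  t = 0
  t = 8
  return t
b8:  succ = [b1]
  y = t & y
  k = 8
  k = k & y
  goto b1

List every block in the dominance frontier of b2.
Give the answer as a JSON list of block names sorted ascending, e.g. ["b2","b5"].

idom tree: b1←b0 b2←b1 b3←b1 b4←b2 b5←b4 b6←b3 b7←b4 b8←b1
Join-block Dom:
  b1: preds {b0,b2,b8}: {b0} ∩ {b0,b1,b2} ∩ {b0,b1,b8} = {b0}; idom=b0
  b7: preds {b4,b5}: {b0,b1,b2,b4} ∩ {b0,b1,b2,b4,b5} = {b0,b1,b2,b4}; idom=b4
  b8: preds {b5,b6}: {b0,b1,b2,b4,b5} ∩ {b0,b1,b3,b6} = {b0,b1}; idom=b1

DF walk-up:
  b1←b0: walk · to b0
  b1←b2: walk b2→b1 to b0
  b1←b8: walk b8→b1 to b0
  b7←b4: walk · to b4
  b7←b5: walk b5 to b4
  b8←b5: walk b5→b4→b2 to b1
  b8←b6: walk b6→b3 to b1
  b0 → ∅
  b1 → {b1}
  b2 → {b1,b8}
  b3 → {b8}
  b4 → {b8}
  b5 → {b7,b8}
  b6 → {b8}
  b7 → ∅
  b8 → {b1}

DF(b2) = ["b1", "b8"]

Answer: ["b1", "b8"]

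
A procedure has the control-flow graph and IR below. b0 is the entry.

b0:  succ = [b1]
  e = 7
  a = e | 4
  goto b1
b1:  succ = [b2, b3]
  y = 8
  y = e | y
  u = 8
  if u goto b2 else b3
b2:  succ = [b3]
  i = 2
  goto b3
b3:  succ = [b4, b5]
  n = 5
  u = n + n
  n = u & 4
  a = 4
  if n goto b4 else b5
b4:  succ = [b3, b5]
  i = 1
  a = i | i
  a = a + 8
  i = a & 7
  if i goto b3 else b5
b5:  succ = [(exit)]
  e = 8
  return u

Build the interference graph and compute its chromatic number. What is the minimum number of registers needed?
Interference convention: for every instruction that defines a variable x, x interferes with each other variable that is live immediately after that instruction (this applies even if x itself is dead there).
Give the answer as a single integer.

Answer: 3

Working:
def/use:
  b0: {a,e} / ∅
  b1: {u,y} / {e}
  b2: {i} / ∅
  b3: {a,n,u} / ∅
  b4: {a,i} / ∅
  b5: {e} / {u}

Live sets:
  b0: in=∅ out={e}
  b1: in={e} out=∅
  b2: in=∅ out=∅
  b3: in=∅ out={u}
  b4: in={u} out={u}
  b5: in={u} out=∅

Conflict graph:
  a: {e,n,u}
  e: {a,u,y}
  i: {u}
  n: {a,u}
  u: {a,e,i,n}
  y: {e}

Chromatic number:
  lower bound: {a,e,u} mutually conflict ⇒ χ ≥ 3
  assign a→R1 e→R2 i→R1 n→R2 u→R0 y→R0 — no edge inside a register ⇒ χ ≤ 3
  χ = 3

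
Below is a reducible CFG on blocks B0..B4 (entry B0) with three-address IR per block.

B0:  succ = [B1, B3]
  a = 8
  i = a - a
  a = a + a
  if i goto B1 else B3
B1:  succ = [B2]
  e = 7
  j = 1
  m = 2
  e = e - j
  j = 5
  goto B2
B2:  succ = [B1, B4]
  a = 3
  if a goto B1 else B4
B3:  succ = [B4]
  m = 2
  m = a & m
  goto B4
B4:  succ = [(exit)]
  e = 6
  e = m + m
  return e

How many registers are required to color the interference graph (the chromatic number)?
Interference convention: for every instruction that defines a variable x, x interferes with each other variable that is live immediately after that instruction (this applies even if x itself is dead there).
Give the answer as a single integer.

def/use:
  B0 def {a,i} use ∅
  B1 def {e,j,m} use ∅
  B2 def {a} use ∅
  B3 def {m} use {a}
  B4 def {e} use {m}

Backward fixpoint:
  live B0: ∅→{a}
  live B1: ∅→{m}
  live B2: {m}→{m}
  live B3: {a}→{m}
  live B4: {m}→∅

Interference:
  a — {i,m}
  e — {j,m}
  i — {a}
  j — {e,m}
  m — {a,e,j}

Chromatic number:
  lower bound: {e,j,m} mutually conflict ⇒ χ ≥ 3
  assign a→R1 e→R1 i→R0 j→R2 m→R0 — no edge inside a register ⇒ χ ≤ 3
  χ = 3

Answer: 3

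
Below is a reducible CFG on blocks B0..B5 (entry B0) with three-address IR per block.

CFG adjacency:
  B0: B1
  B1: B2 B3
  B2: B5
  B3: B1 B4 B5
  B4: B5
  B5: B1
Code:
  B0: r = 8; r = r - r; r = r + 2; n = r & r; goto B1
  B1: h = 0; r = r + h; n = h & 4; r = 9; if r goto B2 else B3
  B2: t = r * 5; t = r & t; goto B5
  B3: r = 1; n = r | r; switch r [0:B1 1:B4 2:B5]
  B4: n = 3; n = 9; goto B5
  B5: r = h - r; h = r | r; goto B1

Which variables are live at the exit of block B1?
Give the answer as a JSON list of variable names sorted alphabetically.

Answer: ["h", "r"]

Working:
Block summaries:
  B0 def {n,r} use ∅
  B1 def {h,n,r} use {r}
  B2 def {t} use {r}
  B3 def {n,r} use ∅
  B4 def {n} use ∅
  B5 def {h,r} use {h,r}

Backward fixpoint:
  live B0: ∅→{r}
  live B1: {r}→{h,r}
  live B2: {h,r}→{h,r}
  live B3: {h}→{h,r}
  live B4: {h,r}→{h,r}
  live B5: {h,r}→{r}

live-out(B1) = ["h", "r"]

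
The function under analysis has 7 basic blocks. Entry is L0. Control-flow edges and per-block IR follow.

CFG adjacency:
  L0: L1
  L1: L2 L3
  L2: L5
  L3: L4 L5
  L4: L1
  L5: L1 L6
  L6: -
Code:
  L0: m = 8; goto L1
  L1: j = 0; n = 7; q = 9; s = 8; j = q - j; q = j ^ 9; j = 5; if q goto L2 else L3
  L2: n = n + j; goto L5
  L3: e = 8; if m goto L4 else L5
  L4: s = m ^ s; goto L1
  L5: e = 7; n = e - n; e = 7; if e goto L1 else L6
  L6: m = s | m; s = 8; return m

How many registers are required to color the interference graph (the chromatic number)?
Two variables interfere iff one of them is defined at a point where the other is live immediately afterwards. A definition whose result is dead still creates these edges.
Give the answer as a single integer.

Answer: 5

Derivation:
Block summaries:
  L0: def={m} ue=∅
  L1: def={j,n,q,s} ue=∅
  L2: def={n} ue={j,n}
  L3: def={e} ue={m}
  L4: def={s} ue={m,s}
  L5: def={e,n} ue={n}
  L6: def={m,s} ue={m,s}

Backward fixpoint:
  L0 li=∅ lo={m}
  L1 li={m} lo={j,m,n,s}
  L2 li={j,m,n,s} lo={m,n,s}
  L3 li={m,n,s} lo={m,n,s}
  L4 li={m,s} lo={m}
  L5 li={m,n,s} lo={m,s}
  L6 li={m,s} lo=∅

Interference:
  e: {m,n,s}
  j: {m,n,q,s}
  m: {e,j,n,q,s}
  n: {e,j,m,q,s}
  q: {j,m,n,s}
  s: {e,j,m,n,q}

Registers:
  lower bound: {j,m,n,q,s} mutually conflict ⇒ χ ≥ 5
  assign e→c3 j→c3 m→c0 n→c1 q→c4 s→c2 — no edge inside a register ⇒ χ ≤ 5
  χ = 5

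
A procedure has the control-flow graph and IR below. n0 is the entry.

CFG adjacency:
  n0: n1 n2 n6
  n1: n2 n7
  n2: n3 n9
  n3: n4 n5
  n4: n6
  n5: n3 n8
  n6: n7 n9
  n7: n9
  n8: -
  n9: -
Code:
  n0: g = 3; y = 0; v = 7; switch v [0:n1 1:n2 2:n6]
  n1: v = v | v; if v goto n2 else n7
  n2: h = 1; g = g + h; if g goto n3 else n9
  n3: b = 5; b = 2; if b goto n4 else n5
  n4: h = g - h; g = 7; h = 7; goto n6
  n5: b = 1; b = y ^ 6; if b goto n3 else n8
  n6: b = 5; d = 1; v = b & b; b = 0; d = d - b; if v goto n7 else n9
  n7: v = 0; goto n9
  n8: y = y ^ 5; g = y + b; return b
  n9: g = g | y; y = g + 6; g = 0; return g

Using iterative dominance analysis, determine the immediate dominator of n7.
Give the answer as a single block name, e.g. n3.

Answer: n0

Derivation:
idom tree: n1←n0 n2←n0 n3←n2 n4←n3 n5←n3 n6←n0 n7←n0 n8←n5 n9←n0
Dom∩ at merges:
  n2: preds {n0,n1}: {n0} ∩ {n0,n1} = {n0}; idom=n0
  n3: preds {n2,n5}: {n0,n2} ∩ {n0,n2,n3,n5} = {n0,n2}; idom=n2
  n6: preds {n0,n4}: {n0} ∩ {n0,n2,n3,n4} = {n0}; idom=n0
  n7: preds {n1,n6}: {n0,n1} ∩ {n0,n6} = {n0}; idom=n0
  n9: preds {n2,n6,n7}: {n0,n2} ∩ {n0,n6} ∩ {n0,n7} = {n0}; idom=n0

idom(n7) = n0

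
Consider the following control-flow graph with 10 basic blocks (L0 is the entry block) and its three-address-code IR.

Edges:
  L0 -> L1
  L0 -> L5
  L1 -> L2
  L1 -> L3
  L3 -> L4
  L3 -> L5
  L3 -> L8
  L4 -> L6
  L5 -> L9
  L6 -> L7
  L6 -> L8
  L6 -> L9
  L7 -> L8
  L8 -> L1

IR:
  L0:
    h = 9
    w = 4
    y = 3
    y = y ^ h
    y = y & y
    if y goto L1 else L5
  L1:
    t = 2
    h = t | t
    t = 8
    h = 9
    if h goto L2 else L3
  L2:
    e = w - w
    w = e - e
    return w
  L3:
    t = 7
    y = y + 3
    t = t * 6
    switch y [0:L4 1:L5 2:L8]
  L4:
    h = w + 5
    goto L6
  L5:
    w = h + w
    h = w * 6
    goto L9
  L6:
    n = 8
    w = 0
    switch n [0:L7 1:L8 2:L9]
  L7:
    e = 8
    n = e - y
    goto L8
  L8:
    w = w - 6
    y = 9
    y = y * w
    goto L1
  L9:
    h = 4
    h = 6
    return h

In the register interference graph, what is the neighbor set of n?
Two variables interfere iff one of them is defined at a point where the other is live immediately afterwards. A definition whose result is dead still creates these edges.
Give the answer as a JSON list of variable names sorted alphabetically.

Block summaries:
  L0: def={h,w,y} ue=∅
  L1: def={h,t} ue=∅
  L2: def={e,w} ue={w}
  L3: def={t,y} ue={y}
  L4: def={h} ue={w}
  L5: def={h,w} ue={h,w}
  L6: def={n,w} ue=∅
  L7: def={e,n} ue={y}
  L8: def={w,y} ue={w}
  L9: def={h} ue=∅

Backward fixpoint:
  L0 li=∅ lo={h,w,y}
  L1 li={w,y} lo={h,w,y}
  L2 li={w} lo=∅
  L3 li={h,w,y} lo={h,w,y}
  L4 li={w,y} lo={y}
  L5 li={h,w} lo=∅
  L6 li={y} lo={w,y}
  L7 li={w,y} lo={w}
  L8 li={w} lo={w,y}
  L9 li=∅ lo=∅

Conflict graph:
  e — {w,y}
  h — {t,w,y}
  n — {w,y}
  t — {h,w,y}
  w — {e,h,n,t,y}
  y — {e,h,n,t,w}

N(n) = ["w", "y"]

Answer: ["w", "y"]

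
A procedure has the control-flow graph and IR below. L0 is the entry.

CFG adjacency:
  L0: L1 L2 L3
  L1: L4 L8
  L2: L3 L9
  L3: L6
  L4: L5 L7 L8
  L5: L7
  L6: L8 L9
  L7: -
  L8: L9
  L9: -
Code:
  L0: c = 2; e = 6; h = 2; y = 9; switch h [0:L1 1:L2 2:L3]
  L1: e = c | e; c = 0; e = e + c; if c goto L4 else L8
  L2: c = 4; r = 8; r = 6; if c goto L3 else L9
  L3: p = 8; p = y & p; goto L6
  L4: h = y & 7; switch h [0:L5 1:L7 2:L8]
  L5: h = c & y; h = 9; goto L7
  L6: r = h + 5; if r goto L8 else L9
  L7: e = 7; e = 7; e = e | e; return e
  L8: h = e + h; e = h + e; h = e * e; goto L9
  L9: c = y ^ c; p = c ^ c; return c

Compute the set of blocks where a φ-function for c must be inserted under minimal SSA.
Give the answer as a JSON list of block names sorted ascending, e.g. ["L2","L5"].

Answer: ["L3", "L8", "L9"]

Analysis:
idom tree: L1←L0 L2←L0 L3←L0 L4←L1 L5←L4 L6←L3 L7←L4 L8←L0 L9←L0
Join-block Dom:
  L3: preds {L0,L2}: {L0} ∩ {L0,L2} = {L0}; idom=L0
  L7: preds {L4,L5}: {L0,L1,L4} ∩ {L0,L1,L4,L5} = {L0,L1,L4}; idom=L4
  L8: preds {L1,L4,L6}: {L0,L1} ∩ {L0,L1,L4} ∩ {L0,L3,L6} = {L0}; idom=L0
  L9: preds {L2,L6,L8}: {L0,L2} ∩ {L0,L3,L6} ∩ {L0,L8} = {L0}; idom=L0

DF derivation:
  L3←L0: walk · to L0
  L3←L2: walk L2 to L0
  L7←L4: walk · to L4
  L7←L5: walk L5 to L4
  L8←L1: walk L1 to L0
  L8←L4: walk L4→L1 to L0
  L8←L6: walk L6→L3 to L0
  L9←L2: walk L2 to L0
  L9←L6: walk L6→L3 to L0
  L9←L8: walk L8 to L0
  DF(L0)=∅
  DF(L1)={L8}
  DF(L2)={L3,L9}
  DF(L3)={L8,L9}
  DF(L4)={L8}
  DF(L5)={L7}
  DF(L6)={L8,L9}
  DF(L7)=∅
  DF(L8)={L9}
  DF(L9)=∅

φ for c: defs {L0,L1,L2,L9}
  DF⁺ = {L3,L8,L9}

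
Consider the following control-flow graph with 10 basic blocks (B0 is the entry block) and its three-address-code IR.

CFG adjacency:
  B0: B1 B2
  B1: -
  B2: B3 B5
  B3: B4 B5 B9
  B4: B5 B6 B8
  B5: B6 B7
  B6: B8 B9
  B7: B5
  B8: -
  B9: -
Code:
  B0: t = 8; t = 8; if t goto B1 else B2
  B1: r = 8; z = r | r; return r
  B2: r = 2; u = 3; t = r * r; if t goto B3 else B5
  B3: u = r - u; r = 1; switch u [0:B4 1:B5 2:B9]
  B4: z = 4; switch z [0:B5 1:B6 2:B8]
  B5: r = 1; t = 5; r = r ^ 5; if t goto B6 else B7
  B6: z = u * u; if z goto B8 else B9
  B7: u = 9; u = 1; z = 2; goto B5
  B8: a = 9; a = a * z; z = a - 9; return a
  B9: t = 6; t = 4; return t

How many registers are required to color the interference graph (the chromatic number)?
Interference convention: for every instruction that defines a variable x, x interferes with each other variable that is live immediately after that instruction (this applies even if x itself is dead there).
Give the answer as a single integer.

Answer: 3

Derivation:
Per-block:
  B0 def {t} use ∅
  B1 def {r,z} use ∅
  B2 def {r,t,u} use ∅
  B3 def {r,u} use {r,u}
  B4 def {z} use ∅
  B5 def {r,t} use ∅
  B6 def {z} use {u}
  B7 def {u,z} use ∅
  B8 def {a,z} use {z}
  B9 def {t} use ∅

Backward fixpoint:
  B0: in=∅ out=∅
  B1: in=∅ out=∅
  B2: in=∅ out={r,u}
  B3: in={r,u} out={u}
  B4: in={u} out={u,z}
  B5: in={u} out={u}
  B6: in={u} out={z}
  B7: in=∅ out={u}
  B8: in={z} out=∅
  B9: in=∅ out=∅

Conflict graph:
  a: {z}
  r: {t,u,z}
  t: {r,u}
  u: {r,t,z}
  z: {a,r,u}

Colouring:
  lower bound: {r,t,u} mutually conflict ⇒ χ ≥ 3
  assign a→r0 r→r0 t→r2 u→r1 z→r2 — no edge inside a register ⇒ χ ≤ 3
  χ = 3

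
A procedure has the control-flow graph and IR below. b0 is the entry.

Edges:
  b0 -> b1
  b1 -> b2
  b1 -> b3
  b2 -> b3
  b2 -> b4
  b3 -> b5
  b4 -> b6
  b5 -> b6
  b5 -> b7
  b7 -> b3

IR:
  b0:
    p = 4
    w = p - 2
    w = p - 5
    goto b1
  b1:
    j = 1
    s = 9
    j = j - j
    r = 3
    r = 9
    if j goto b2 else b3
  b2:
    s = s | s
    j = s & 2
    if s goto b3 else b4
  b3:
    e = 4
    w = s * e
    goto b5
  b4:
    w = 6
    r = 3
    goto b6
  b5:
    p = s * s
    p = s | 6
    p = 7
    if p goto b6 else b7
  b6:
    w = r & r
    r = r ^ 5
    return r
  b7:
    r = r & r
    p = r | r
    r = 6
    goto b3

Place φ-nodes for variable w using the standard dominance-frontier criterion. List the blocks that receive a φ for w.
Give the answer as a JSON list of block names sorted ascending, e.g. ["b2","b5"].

Answer: ["b3", "b6"]

Working:
idom tree: b1←b0 b2←b1 b3←b1 b4←b2 b5←b3 b6←b1 b7←b5
Dom at joins:
  b3: preds {b1,b2,b7}: {b0,b1} ∩ {b0,b1,b2} ∩ {b0,b1,b3,b5,b7} = {b0,b1}; idom=b1
  b6: preds {b4,b5}: {b0,b1,b2,b4} ∩ {b0,b1,b3,b5} = {b0,b1}; idom=b1

Frontier:
  b3←b1: walk · to b1
  b3←b2: walk b2 to b1
  b3←b7: walk b7→b5→b3 to b1
  b6←b4: walk b4→b2 to b1
  b6←b5: walk b5→b3 to b1
  DF(b0)=∅
  DF(b1)=∅
  DF(b2)={b3,b6}
  DF(b3)={b3,b6}
  DF(b4)={b6}
  DF(b5)={b3,b6}
  DF(b6)=∅
  DF(b7)={b3}

φ for w: defs {b0,b3,b4,b6}
  DF⁺ = {b3,b6}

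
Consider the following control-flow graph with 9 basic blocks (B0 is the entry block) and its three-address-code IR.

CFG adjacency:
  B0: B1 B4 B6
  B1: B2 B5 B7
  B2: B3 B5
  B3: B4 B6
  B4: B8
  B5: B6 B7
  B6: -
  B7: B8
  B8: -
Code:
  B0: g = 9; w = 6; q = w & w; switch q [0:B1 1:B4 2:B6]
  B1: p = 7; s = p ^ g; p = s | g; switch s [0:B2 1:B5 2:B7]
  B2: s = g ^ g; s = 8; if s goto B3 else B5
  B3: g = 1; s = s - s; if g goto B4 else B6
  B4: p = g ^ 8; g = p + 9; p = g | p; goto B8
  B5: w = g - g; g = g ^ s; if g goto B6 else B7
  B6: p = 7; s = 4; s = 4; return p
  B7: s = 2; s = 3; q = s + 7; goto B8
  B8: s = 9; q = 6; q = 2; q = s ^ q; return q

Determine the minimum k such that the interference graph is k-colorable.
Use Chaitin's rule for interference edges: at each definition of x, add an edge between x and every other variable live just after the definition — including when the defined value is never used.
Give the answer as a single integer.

Answer: 3

Analysis:
def/use:
  B0 def {g,q,w} use ∅
  B1 def {p,s} use {g}
  B2 def {s} use {g}
  B3 def {g,s} use {s}
  B4 def {g,p} use {g}
  B5 def {g,w} use {g,s}
  B6 def {p,s} use ∅
  B7 def {q,s} use ∅
  B8 def {q,s} use ∅

Backward fixpoint:
  B0: in=∅ out={g}
  B1: in={g} out={g,s}
  B2: in={g} out={g,s}
  B3: in={s} out={g}
  B4: in={g} out=∅
  B5: in={g,s} out=∅
  B6: in=∅ out=∅
  B7: in=∅ out=∅
  B8: in=∅ out=∅

Conflict graph:
  g: {p,q,s,w}
  p: {g,s}
  q: {g,s}
  s: {g,p,q,w}
  w: {g,s}

Colouring:
  {g,p,s} pairwise interfere (3-clique) ⇒ χ ≥ 3
  assign g→r0 p→r2 q→r2 s→r1 w→r2 — no edge inside a register ⇒ χ ≤ 3
  χ = 3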